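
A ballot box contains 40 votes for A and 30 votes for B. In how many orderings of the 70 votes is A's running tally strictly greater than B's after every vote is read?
Strict-lead orderings = 7906820008306215304

Total orderings of the 70 votes with 40 for A: C(70, 40) = 55347740058143507128. By the Bertrand ballot formula (Cycle Lemma / reflection principle), the number of orderings in which A is strictly ahead of B throughout is (p − q)/(p + q) · C(p + q, p) = (40 − 30)/(40 + 30) · 55347740058143507128 = 7906820008306215304.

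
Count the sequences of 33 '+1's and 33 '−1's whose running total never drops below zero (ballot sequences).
C_33 = 212336130412243110

These ballot sequences are counted by the Catalan number C_n = (1/(n + 1)) · C(2n, n). For n = 33: C_33 = (1/34) · C(66, 33) = 7219428434016265740/34 = 212336130412243110.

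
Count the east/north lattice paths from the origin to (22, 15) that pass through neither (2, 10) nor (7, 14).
Number of paths = 9358965756

Inclusion–exclusion. Total paths: C(37, 22) = 9364199760. Through P₁: C(12, 2)·C(25, 20) = 3506580. Through P₂: C(21, 7)·C(16, 15) = 1860480. Since P₁ is strictly southwest of P₂, a monotone path through both must visit P₁ then P₂; paths through both = C(12, 2)·C(9, 5)·C(16, 15) = 133056. Avoid both = 9364199760 − 3506580 − 1860480 + 133056 = 9358965756.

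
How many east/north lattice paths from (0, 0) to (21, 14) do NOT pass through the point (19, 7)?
Number of paths = 2296278600

Total paths from (0, 0) to (21, 14): C(35, 21) = 2319959400. Paths through (19, 7): (paths (0, 0) → (19, 7)) × (paths (19, 7) → (21, 14)) = C(26, 19) · C(9, 2) = 657800 · 36 = 23680800. Avoidance count = 2319959400 − 23680800 = 2296278600.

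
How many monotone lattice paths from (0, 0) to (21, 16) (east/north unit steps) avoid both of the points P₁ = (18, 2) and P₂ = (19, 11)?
Number of paths = 11728512070

Inclusion–exclusion. Total paths: C(37, 21) = 12875774670. Through P₁: C(20, 18)·C(17, 3) = 129200. Through P₂: C(30, 19)·C(7, 2) = 1147173300. Since P₁ is strictly southwest of P₂, a monotone path through both must visit P₁ then P₂; paths through both = C(20, 18)·C(10, 1)·C(7, 2) = 39900. Avoid both = 12875774670 − 129200 − 1147173300 + 39900 = 11728512070.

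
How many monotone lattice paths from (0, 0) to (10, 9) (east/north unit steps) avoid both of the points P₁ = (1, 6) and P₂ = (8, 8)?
Number of paths = 52984

Inclusion–exclusion. Total paths: C(19, 10) = 92378. Through P₁: C(7, 1)·C(12, 9) = 1540. Through P₂: C(16, 8)·C(3, 2) = 38610. Since P₁ is strictly southwest of P₂, a monotone path through both must visit P₁ then P₂; paths through both = C(7, 1)·C(9, 7)·C(3, 2) = 756. Avoid both = 92378 − 1540 − 38610 + 756 = 52984.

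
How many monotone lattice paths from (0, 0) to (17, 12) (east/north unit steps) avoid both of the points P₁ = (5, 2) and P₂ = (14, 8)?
Number of paths = 30803094

Inclusion–exclusion. Total paths: C(29, 17) = 51895935. Through P₁: C(7, 5)·C(22, 12) = 13579566. Through P₂: C(22, 14)·C(7, 3) = 11191950. Since P₁ is strictly southwest of P₂, a monotone path through both must visit P₁ then P₂; paths through both = C(7, 5)·C(15, 9)·C(7, 3) = 3678675. Avoid both = 51895935 − 13579566 − 11191950 + 3678675 = 30803094.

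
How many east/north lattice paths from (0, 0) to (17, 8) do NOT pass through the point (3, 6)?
Number of paths = 1071495

Total paths from (0, 0) to (17, 8): C(25, 17) = 1081575. Paths through (3, 6): (paths (0, 0) → (3, 6)) × (paths (3, 6) → (17, 8)) = C(9, 3) · C(16, 14) = 84 · 120 = 10080. Avoidance count = 1081575 − 10080 = 1071495.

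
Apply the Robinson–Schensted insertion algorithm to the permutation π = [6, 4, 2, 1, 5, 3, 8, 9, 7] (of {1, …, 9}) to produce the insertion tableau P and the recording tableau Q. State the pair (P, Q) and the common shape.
P = [1, 3, 7, 9] / [2, 5, 8] / [4] / [6];  Q = [1, 5, 7, 8] / [2, 6, 9] / [3] / [4];  common shape = (4, 3, 1, 1)

Row-insert the values π_1, π_2, … into P one at a time, bumping the leftmost entry strictly greater than the inserted value down to the next row. The recording tableau Q records, in position (i, j), the step at which that cell was added to P.
  Insert 6 (step 1): P = [6];  Q = [1]
  Insert 4 (step 2): P = [4] / [6];  Q = [1] / [2]
  Insert 2 (step 3): P = [2] / [4] / [6];  Q = [1] / [2] / [3]
  Insert 1 (step 4): P = [1] / [2] / [4] / [6];  Q = [1] / [2] / [3] / [4]
  Insert 5 (step 5): P = [1, 5] / [2] / [4] / [6];  Q = [1, 5] / [2] / [3] / [4]
  Insert 3 (step 6): P = [1, 3] / [2, 5] / [4] / [6];  Q = [1, 5] / [2, 6] / [3] / [4]
  Insert 8 (step 7): P = [1, 3, 8] / [2, 5] / [4] / [6];  Q = [1, 5, 7] / [2, 6] / [3] / [4]
  Insert 9 (step 8): P = [1, 3, 8, 9] / [2, 5] / [4] / [6];  Q = [1, 5, 7, 8] / [2, 6] / [3] / [4]
  Insert 7 (step 9): P = [1, 3, 7, 9] / [2, 5, 8] / [4] / [6];  Q = [1, 5, 7, 8] / [2, 6, 9] / [3] / [4]
Final shape: (4, 3, 1, 1).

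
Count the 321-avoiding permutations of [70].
C_70 = 1321422108420282270489942177190229544600

These 321-avoiding permutations are counted by the Catalan number C_n = (1/(n + 1)) · C(2n, n). For n = 70: C_70 = (1/71) · C(140, 70) = 93820969697840041204785894580506297666600/71 = 1321422108420282270489942177190229544600.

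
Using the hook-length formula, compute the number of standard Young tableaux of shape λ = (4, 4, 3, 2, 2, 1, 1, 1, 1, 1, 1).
# SYT of shape (4, 4, 3, 2, 2, 1, 1, 1, 1, 1, 1) = 61047000

Hook-length formula: f^λ = n! / Π hook(c), product over all cells c of the Young diagram. For λ = (4, 4, 3, 2, 2, 1, 1, 1, 1, 1, 1), n = 21 boxes. Hook lengths by row (left-to-right, top-to-bottom): [14, 7, 4, 2]; [13, 6, 3, 1]; [11, 4, 1]; [9, 2]; [8, 1]; [6]; [5]; [4]; [3]; [2]; [1]. Product of hooks = 836911595520. So f^λ = 21! / 836911595520 = 51090942171709440000 / 836911595520 = 61047000.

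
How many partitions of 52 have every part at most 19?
p(52, parts ≤ 19) = 238134

Use the recurrence p(n, m) = p(n, m−1) + p(n−m, m): either the largest part is < m (count p(n, m−1)) or the largest part is exactly m (remove one copy of m, count p(n−m, m)). With p(0, ·) = 1 this gives p(52, parts ≤ 19) = 238134. (By conjugating Young diagrams, this also counts partitions of 52 into at most 19 parts.)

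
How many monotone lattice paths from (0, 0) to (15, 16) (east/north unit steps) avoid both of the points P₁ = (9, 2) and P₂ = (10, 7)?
Number of paths = 260134159

Inclusion–exclusion. Total paths: C(31, 15) = 300540195. Through P₁: C(11, 9)·C(20, 6) = 2131800. Through P₂: C(17, 10)·C(14, 5) = 38934896. Since P₁ is strictly southwest of P₂, a monotone path through both must visit P₁ then P₂; paths through both = C(11, 9)·C(6, 1)·C(14, 5) = 660660. Avoid both = 300540195 − 2131800 − 38934896 + 660660 = 260134159.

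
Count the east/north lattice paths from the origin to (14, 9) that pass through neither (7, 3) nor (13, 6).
Number of paths = 543062

Inclusion–exclusion. Total paths: C(23, 14) = 817190. Through P₁: C(10, 7)·C(13, 7) = 205920. Through P₂: C(19, 13)·C(4, 1) = 108528. Since P₁ is strictly southwest of P₂, a monotone path through both must visit P₁ then P₂; paths through both = C(10, 7)·C(9, 6)·C(4, 1) = 40320. Avoid both = 817190 − 205920 − 108528 + 40320 = 543062.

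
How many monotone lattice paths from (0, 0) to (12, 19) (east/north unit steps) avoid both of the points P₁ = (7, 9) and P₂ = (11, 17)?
Number of paths = 59332065

Inclusion–exclusion. Total paths: C(31, 12) = 141120525. Through P₁: C(16, 7)·C(15, 5) = 34354320. Through P₂: C(28, 11)·C(3, 1) = 64422540. Since P₁ is strictly southwest of P₂, a monotone path through both must visit P₁ then P₂; paths through both = C(16, 7)·C(12, 4)·C(3, 1) = 16988400. Avoid both = 141120525 − 34354320 − 64422540 + 16988400 = 59332065.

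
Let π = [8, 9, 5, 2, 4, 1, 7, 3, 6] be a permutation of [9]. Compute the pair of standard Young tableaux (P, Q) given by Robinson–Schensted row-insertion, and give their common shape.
P = [1, 3, 6] / [2, 4, 7] / [5, 9] / [8];  Q = [1, 2, 7] / [3, 5, 9] / [4, 8] / [6];  common shape = (3, 3, 2, 1)

Row-insert the values π_1, π_2, … into P one at a time, bumping the leftmost entry strictly greater than the inserted value down to the next row. The recording tableau Q records, in position (i, j), the step at which that cell was added to P.
  Insert 8 (step 1): P = [8];  Q = [1]
  Insert 9 (step 2): P = [8, 9];  Q = [1, 2]
  Insert 5 (step 3): P = [5, 9] / [8];  Q = [1, 2] / [3]
  Insert 2 (step 4): P = [2, 9] / [5] / [8];  Q = [1, 2] / [3] / [4]
  Insert 4 (step 5): P = [2, 4] / [5, 9] / [8];  Q = [1, 2] / [3, 5] / [4]
  Insert 1 (step 6): P = [1, 4] / [2, 9] / [5] / [8];  Q = [1, 2] / [3, 5] / [4] / [6]
  Insert 7 (step 7): P = [1, 4, 7] / [2, 9] / [5] / [8];  Q = [1, 2, 7] / [3, 5] / [4] / [6]
  Insert 3 (step 8): P = [1, 3, 7] / [2, 4] / [5, 9] / [8];  Q = [1, 2, 7] / [3, 5] / [4, 8] / [6]
  Insert 6 (step 9): P = [1, 3, 6] / [2, 4, 7] / [5, 9] / [8];  Q = [1, 2, 7] / [3, 5, 9] / [4, 8] / [6]
Final shape: (3, 3, 2, 1).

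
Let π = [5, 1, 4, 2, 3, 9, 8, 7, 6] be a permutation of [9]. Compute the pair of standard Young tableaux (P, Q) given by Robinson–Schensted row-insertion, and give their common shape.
P = [1, 2, 3, 6] / [4, 7] / [5, 8] / [9];  Q = [1, 3, 5, 6] / [2, 7] / [4, 8] / [9];  common shape = (4, 2, 2, 1)

Row-insert the values π_1, π_2, … into P one at a time, bumping the leftmost entry strictly greater than the inserted value down to the next row. The recording tableau Q records, in position (i, j), the step at which that cell was added to P.
  Insert 5 (step 1): P = [5];  Q = [1]
  Insert 1 (step 2): P = [1] / [5];  Q = [1] / [2]
  Insert 4 (step 3): P = [1, 4] / [5];  Q = [1, 3] / [2]
  Insert 2 (step 4): P = [1, 2] / [4] / [5];  Q = [1, 3] / [2] / [4]
  Insert 3 (step 5): P = [1, 2, 3] / [4] / [5];  Q = [1, 3, 5] / [2] / [4]
  Insert 9 (step 6): P = [1, 2, 3, 9] / [4] / [5];  Q = [1, 3, 5, 6] / [2] / [4]
  Insert 8 (step 7): P = [1, 2, 3, 8] / [4, 9] / [5];  Q = [1, 3, 5, 6] / [2, 7] / [4]
  Insert 7 (step 8): P = [1, 2, 3, 7] / [4, 8] / [5, 9];  Q = [1, 3, 5, 6] / [2, 7] / [4, 8]
  Insert 6 (step 9): P = [1, 2, 3, 6] / [4, 7] / [5, 8] / [9];  Q = [1, 3, 5, 6] / [2, 7] / [4, 8] / [9]
Final shape: (4, 2, 2, 1).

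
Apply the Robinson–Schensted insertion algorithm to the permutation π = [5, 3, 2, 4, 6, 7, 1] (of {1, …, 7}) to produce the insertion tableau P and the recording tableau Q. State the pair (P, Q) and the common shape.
P = [1, 4, 6, 7] / [2] / [3] / [5];  Q = [1, 4, 5, 6] / [2] / [3] / [7];  common shape = (4, 1, 1, 1)

Row-insert the values π_1, π_2, … into P one at a time, bumping the leftmost entry strictly greater than the inserted value down to the next row. The recording tableau Q records, in position (i, j), the step at which that cell was added to P.
  Insert 5 (step 1): P = [5];  Q = [1]
  Insert 3 (step 2): P = [3] / [5];  Q = [1] / [2]
  Insert 2 (step 3): P = [2] / [3] / [5];  Q = [1] / [2] / [3]
  Insert 4 (step 4): P = [2, 4] / [3] / [5];  Q = [1, 4] / [2] / [3]
  Insert 6 (step 5): P = [2, 4, 6] / [3] / [5];  Q = [1, 4, 5] / [2] / [3]
  Insert 7 (step 6): P = [2, 4, 6, 7] / [3] / [5];  Q = [1, 4, 5, 6] / [2] / [3]
  Insert 1 (step 7): P = [1, 4, 6, 7] / [2] / [3] / [5];  Q = [1, 4, 5, 6] / [2] / [3] / [7]
Final shape: (4, 1, 1, 1).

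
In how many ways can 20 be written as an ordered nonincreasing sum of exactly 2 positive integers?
p(20, 2 parts) = 10

Partitions of n into exactly k parts are in bijection with partitions of n − k into at most k parts (subtract 1 from each part). So p(20, exactly 2) = p(18, parts ≤ 2). Computing via the recurrence p(m, j) = p(m, j−1) + p(m−j, j) gives 10.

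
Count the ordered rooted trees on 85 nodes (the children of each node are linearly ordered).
C_84 = 270557451039395118028642463289168566420671280440

These ordered rooted trees are counted by the Catalan number C_n = (1/(n + 1)) · C(2n, n). For n = 84: C_84 = (1/85) · C(168, 84) = 22997383338348585032434609379579328145757058837400/85 = 270557451039395118028642463289168566420671280440.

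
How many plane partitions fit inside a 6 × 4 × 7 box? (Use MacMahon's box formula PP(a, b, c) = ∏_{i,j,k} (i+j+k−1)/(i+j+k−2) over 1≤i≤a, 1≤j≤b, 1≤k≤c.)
PP(6, 4, 7) = 12544848030

Evaluate the triple product over i = 1..6, j = 1..4, k = 1..7. The factors are (2/1) · (3/2) · (4/3) · (5/4) · (6/5) · (7/6) · (8/7) · (3/2) · … (168 factors total). The numerators and denominators telescope so the product is an integer; carrying out the multiplication exactly gives PP(6, 4, 7) = 12544848030.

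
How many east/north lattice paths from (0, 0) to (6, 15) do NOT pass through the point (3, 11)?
Number of paths = 41524

Total paths from (0, 0) to (6, 15): C(21, 6) = 54264. Paths through (3, 11): (paths (0, 0) → (3, 11)) × (paths (3, 11) → (6, 15)) = C(14, 3) · C(7, 3) = 364 · 35 = 12740. Avoidance count = 54264 − 12740 = 41524.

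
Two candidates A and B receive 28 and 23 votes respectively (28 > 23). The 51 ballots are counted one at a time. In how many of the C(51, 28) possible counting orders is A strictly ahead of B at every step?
Strict-lead orderings = 19293438101000

Total orderings of the 51 votes with 28 for A: C(51, 28) = 196793068630200. By the Bertrand ballot formula (Cycle Lemma / reflection principle), the number of orderings in which A is strictly ahead of B throughout is (p − q)/(p + q) · C(p + q, p) = (28 − 23)/(28 + 23) · 196793068630200 = 19293438101000.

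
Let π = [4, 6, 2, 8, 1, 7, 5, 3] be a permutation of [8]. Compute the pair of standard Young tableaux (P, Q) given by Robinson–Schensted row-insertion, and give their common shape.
P = [1, 3, 7] / [2, 5] / [4, 6] / [8];  Q = [1, 2, 4] / [3, 6] / [5, 7] / [8];  common shape = (3, 2, 2, 1)

Row-insert the values π_1, π_2, … into P one at a time, bumping the leftmost entry strictly greater than the inserted value down to the next row. The recording tableau Q records, in position (i, j), the step at which that cell was added to P.
  Insert 4 (step 1): P = [4];  Q = [1]
  Insert 6 (step 2): P = [4, 6];  Q = [1, 2]
  Insert 2 (step 3): P = [2, 6] / [4];  Q = [1, 2] / [3]
  Insert 8 (step 4): P = [2, 6, 8] / [4];  Q = [1, 2, 4] / [3]
  Insert 1 (step 5): P = [1, 6, 8] / [2] / [4];  Q = [1, 2, 4] / [3] / [5]
  Insert 7 (step 6): P = [1, 6, 7] / [2, 8] / [4];  Q = [1, 2, 4] / [3, 6] / [5]
  Insert 5 (step 7): P = [1, 5, 7] / [2, 6] / [4, 8];  Q = [1, 2, 4] / [3, 6] / [5, 7]
  Insert 3 (step 8): P = [1, 3, 7] / [2, 5] / [4, 6] / [8];  Q = [1, 2, 4] / [3, 6] / [5, 7] / [8]
Final shape: (3, 2, 2, 1).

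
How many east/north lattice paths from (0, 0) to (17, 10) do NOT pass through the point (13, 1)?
Number of paths = 8426275

Total paths from (0, 0) to (17, 10): C(27, 17) = 8436285. Paths through (13, 1): (paths (0, 0) → (13, 1)) × (paths (13, 1) → (17, 10)) = C(14, 13) · C(13, 4) = 14 · 715 = 10010. Avoidance count = 8436285 − 10010 = 8426275.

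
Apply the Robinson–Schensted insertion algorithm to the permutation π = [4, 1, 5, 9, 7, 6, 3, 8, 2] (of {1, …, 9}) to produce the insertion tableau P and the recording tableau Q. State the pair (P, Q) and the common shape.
P = [1, 2, 6, 8] / [3, 5] / [4] / [7] / [9];  Q = [1, 3, 4, 8] / [2, 5] / [6] / [7] / [9];  common shape = (4, 2, 1, 1, 1)

Row-insert the values π_1, π_2, … into P one at a time, bumping the leftmost entry strictly greater than the inserted value down to the next row. The recording tableau Q records, in position (i, j), the step at which that cell was added to P.
  Insert 4 (step 1): P = [4];  Q = [1]
  Insert 1 (step 2): P = [1] / [4];  Q = [1] / [2]
  Insert 5 (step 3): P = [1, 5] / [4];  Q = [1, 3] / [2]
  Insert 9 (step 4): P = [1, 5, 9] / [4];  Q = [1, 3, 4] / [2]
  Insert 7 (step 5): P = [1, 5, 7] / [4, 9];  Q = [1, 3, 4] / [2, 5]
  Insert 6 (step 6): P = [1, 5, 6] / [4, 7] / [9];  Q = [1, 3, 4] / [2, 5] / [6]
  Insert 3 (step 7): P = [1, 3, 6] / [4, 5] / [7] / [9];  Q = [1, 3, 4] / [2, 5] / [6] / [7]
  Insert 8 (step 8): P = [1, 3, 6, 8] / [4, 5] / [7] / [9];  Q = [1, 3, 4, 8] / [2, 5] / [6] / [7]
  Insert 2 (step 9): P = [1, 2, 6, 8] / [3, 5] / [4] / [7] / [9];  Q = [1, 3, 4, 8] / [2, 5] / [6] / [7] / [9]
Final shape: (4, 2, 1, 1, 1).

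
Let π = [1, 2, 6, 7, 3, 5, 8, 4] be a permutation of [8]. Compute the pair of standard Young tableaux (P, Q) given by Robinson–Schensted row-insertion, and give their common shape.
P = [1, 2, 3, 4, 8] / [5, 7] / [6];  Q = [1, 2, 3, 4, 7] / [5, 6] / [8];  common shape = (5, 2, 1)

Row-insert the values π_1, π_2, … into P one at a time, bumping the leftmost entry strictly greater than the inserted value down to the next row. The recording tableau Q records, in position (i, j), the step at which that cell was added to P.
  Insert 1 (step 1): P = [1];  Q = [1]
  Insert 2 (step 2): P = [1, 2];  Q = [1, 2]
  Insert 6 (step 3): P = [1, 2, 6];  Q = [1, 2, 3]
  Insert 7 (step 4): P = [1, 2, 6, 7];  Q = [1, 2, 3, 4]
  Insert 3 (step 5): P = [1, 2, 3, 7] / [6];  Q = [1, 2, 3, 4] / [5]
  Insert 5 (step 6): P = [1, 2, 3, 5] / [6, 7];  Q = [1, 2, 3, 4] / [5, 6]
  Insert 8 (step 7): P = [1, 2, 3, 5, 8] / [6, 7];  Q = [1, 2, 3, 4, 7] / [5, 6]
  Insert 4 (step 8): P = [1, 2, 3, 4, 8] / [5, 7] / [6];  Q = [1, 2, 3, 4, 7] / [5, 6] / [8]
Final shape: (5, 2, 1).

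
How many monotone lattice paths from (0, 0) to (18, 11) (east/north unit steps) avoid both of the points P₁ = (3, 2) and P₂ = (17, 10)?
Number of paths = 11045080

Inclusion–exclusion. Total paths: C(29, 18) = 34597290. Through P₁: C(5, 3)·C(24, 15) = 13075040. Through P₂: C(27, 17)·C(2, 1) = 16872570. Since P₁ is strictly southwest of P₂, a monotone path through both must visit P₁ then P₂; paths through both = C(5, 3)·C(22, 14)·C(2, 1) = 6395400. Avoid both = 34597290 − 13075040 − 16872570 + 6395400 = 11045080.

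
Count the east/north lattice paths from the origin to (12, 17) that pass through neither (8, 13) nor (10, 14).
Number of paths = 24143775

Inclusion–exclusion. Total paths: C(29, 12) = 51895935. Through P₁: C(21, 8)·C(8, 4) = 14244300. Through P₂: C(24, 10)·C(5, 2) = 19612560. Since P₁ is strictly southwest of P₂, a monotone path through both must visit P₁ then P₂; paths through both = C(21, 8)·C(3, 2)·C(5, 2) = 6104700. Avoid both = 51895935 − 14244300 − 19612560 + 6104700 = 24143775.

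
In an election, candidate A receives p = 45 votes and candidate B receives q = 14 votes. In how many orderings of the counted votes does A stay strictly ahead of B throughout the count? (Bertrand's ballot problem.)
Strict-lead orderings = 6987359173620

Total orderings of the 59 votes with 45 for A: C(59, 45) = 13298522298180. By the Bertrand ballot formula (Cycle Lemma / reflection principle), the number of orderings in which A is strictly ahead of B throughout is (p − q)/(p + q) · C(p + q, p) = (45 − 14)/(45 + 14) · 13298522298180 = 6987359173620.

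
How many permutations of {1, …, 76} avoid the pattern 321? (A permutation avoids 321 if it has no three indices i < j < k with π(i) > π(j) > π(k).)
C_76 = 4790408930363303911328386208394864461024520

These 321-avoiding permutations are counted by the Catalan number C_n = (1/(n + 1)) · C(2n, n). For n = 76: C_76 = (1/77) · C(152, 76) = 368861487637974401172285738046404563498888040/77 = 4790408930363303911328386208394864461024520.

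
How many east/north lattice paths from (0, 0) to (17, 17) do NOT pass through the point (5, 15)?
Number of paths = 2332195356

Total paths from (0, 0) to (17, 17): C(34, 17) = 2333606220. Paths through (5, 15): (paths (0, 0) → (5, 15)) × (paths (5, 15) → (17, 17)) = C(20, 5) · C(14, 12) = 15504 · 91 = 1410864. Avoidance count = 2333606220 − 1410864 = 2332195356.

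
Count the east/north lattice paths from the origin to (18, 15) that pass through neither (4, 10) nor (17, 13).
Number of paths = 667920822

Inclusion–exclusion. Total paths: C(33, 18) = 1037158320. Through P₁: C(14, 4)·C(19, 14) = 11639628. Through P₂: C(30, 17)·C(3, 1) = 359279550. Since P₁ is strictly southwest of P₂, a monotone path through both must visit P₁ then P₂; paths through both = C(14, 4)·C(16, 13)·C(3, 1) = 1681680. Avoid both = 1037158320 − 11639628 − 359279550 + 1681680 = 667920822.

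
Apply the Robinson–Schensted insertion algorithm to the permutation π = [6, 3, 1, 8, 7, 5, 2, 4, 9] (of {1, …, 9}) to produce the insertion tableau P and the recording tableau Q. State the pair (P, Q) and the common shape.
P = [1, 2, 4, 9] / [3, 5] / [6, 7] / [8];  Q = [1, 4, 8, 9] / [2, 5] / [3, 6] / [7];  common shape = (4, 2, 2, 1)

Row-insert the values π_1, π_2, … into P one at a time, bumping the leftmost entry strictly greater than the inserted value down to the next row. The recording tableau Q records, in position (i, j), the step at which that cell was added to P.
  Insert 6 (step 1): P = [6];  Q = [1]
  Insert 3 (step 2): P = [3] / [6];  Q = [1] / [2]
  Insert 1 (step 3): P = [1] / [3] / [6];  Q = [1] / [2] / [3]
  Insert 8 (step 4): P = [1, 8] / [3] / [6];  Q = [1, 4] / [2] / [3]
  Insert 7 (step 5): P = [1, 7] / [3, 8] / [6];  Q = [1, 4] / [2, 5] / [3]
  Insert 5 (step 6): P = [1, 5] / [3, 7] / [6, 8];  Q = [1, 4] / [2, 5] / [3, 6]
  Insert 2 (step 7): P = [1, 2] / [3, 5] / [6, 7] / [8];  Q = [1, 4] / [2, 5] / [3, 6] / [7]
  Insert 4 (step 8): P = [1, 2, 4] / [3, 5] / [6, 7] / [8];  Q = [1, 4, 8] / [2, 5] / [3, 6] / [7]
  Insert 9 (step 9): P = [1, 2, 4, 9] / [3, 5] / [6, 7] / [8];  Q = [1, 4, 8, 9] / [2, 5] / [3, 6] / [7]
Final shape: (4, 2, 2, 1).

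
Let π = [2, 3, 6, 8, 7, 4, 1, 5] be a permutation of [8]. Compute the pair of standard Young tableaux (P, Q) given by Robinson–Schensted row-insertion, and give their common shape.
P = [1, 3, 4, 5] / [2, 7] / [6] / [8];  Q = [1, 2, 3, 4] / [5, 8] / [6] / [7];  common shape = (4, 2, 1, 1)

Row-insert the values π_1, π_2, … into P one at a time, bumping the leftmost entry strictly greater than the inserted value down to the next row. The recording tableau Q records, in position (i, j), the step at which that cell was added to P.
  Insert 2 (step 1): P = [2];  Q = [1]
  Insert 3 (step 2): P = [2, 3];  Q = [1, 2]
  Insert 6 (step 3): P = [2, 3, 6];  Q = [1, 2, 3]
  Insert 8 (step 4): P = [2, 3, 6, 8];  Q = [1, 2, 3, 4]
  Insert 7 (step 5): P = [2, 3, 6, 7] / [8];  Q = [1, 2, 3, 4] / [5]
  Insert 4 (step 6): P = [2, 3, 4, 7] / [6] / [8];  Q = [1, 2, 3, 4] / [5] / [6]
  Insert 1 (step 7): P = [1, 3, 4, 7] / [2] / [6] / [8];  Q = [1, 2, 3, 4] / [5] / [6] / [7]
  Insert 5 (step 8): P = [1, 3, 4, 5] / [2, 7] / [6] / [8];  Q = [1, 2, 3, 4] / [5, 8] / [6] / [7]
Final shape: (4, 2, 1, 1).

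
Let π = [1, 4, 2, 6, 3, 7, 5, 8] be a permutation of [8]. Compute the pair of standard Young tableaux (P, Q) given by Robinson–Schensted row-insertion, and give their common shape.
P = [1, 2, 3, 5, 8] / [4, 6, 7];  Q = [1, 2, 4, 6, 8] / [3, 5, 7];  common shape = (5, 3)

Row-insert the values π_1, π_2, … into P one at a time, bumping the leftmost entry strictly greater than the inserted value down to the next row. The recording tableau Q records, in position (i, j), the step at which that cell was added to P.
  Insert 1 (step 1): P = [1];  Q = [1]
  Insert 4 (step 2): P = [1, 4];  Q = [1, 2]
  Insert 2 (step 3): P = [1, 2] / [4];  Q = [1, 2] / [3]
  Insert 6 (step 4): P = [1, 2, 6] / [4];  Q = [1, 2, 4] / [3]
  Insert 3 (step 5): P = [1, 2, 3] / [4, 6];  Q = [1, 2, 4] / [3, 5]
  Insert 7 (step 6): P = [1, 2, 3, 7] / [4, 6];  Q = [1, 2, 4, 6] / [3, 5]
  Insert 5 (step 7): P = [1, 2, 3, 5] / [4, 6, 7];  Q = [1, 2, 4, 6] / [3, 5, 7]
  Insert 8 (step 8): P = [1, 2, 3, 5, 8] / [4, 6, 7];  Q = [1, 2, 4, 6, 8] / [3, 5, 7]
Final shape: (5, 3).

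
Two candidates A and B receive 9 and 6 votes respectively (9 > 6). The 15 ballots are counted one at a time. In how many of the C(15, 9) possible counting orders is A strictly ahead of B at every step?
Strict-lead orderings = 1001

Total orderings of the 15 votes with 9 for A: C(15, 9) = 5005. By the Bertrand ballot formula (Cycle Lemma / reflection principle), the number of orderings in which A is strictly ahead of B throughout is (p − q)/(p + q) · C(p + q, p) = (9 − 6)/(9 + 6) · 5005 = 1001.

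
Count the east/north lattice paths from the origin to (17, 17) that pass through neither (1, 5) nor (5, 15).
Number of paths = 2150211372

Inclusion–exclusion. Total paths: C(34, 17) = 2333606220. Through P₁: C(6, 1)·C(28, 16) = 182530530. Through P₂: C(20, 5)·C(14, 12) = 1410864. Since P₁ is strictly southwest of P₂, a monotone path through both must visit P₁ then P₂; paths through both = C(6, 1)·C(14, 4)·C(14, 12) = 546546. Avoid both = 2333606220 − 182530530 − 1410864 + 546546 = 2150211372.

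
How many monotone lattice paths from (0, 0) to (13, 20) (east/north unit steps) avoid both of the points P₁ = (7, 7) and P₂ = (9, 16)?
Number of paths = 350254366

Inclusion–exclusion. Total paths: C(33, 13) = 573166440. Through P₁: C(14, 7)·C(19, 6) = 93117024. Through P₂: C(25, 9)·C(8, 4) = 143008250. Since P₁ is strictly southwest of P₂, a monotone path through both must visit P₁ then P₂; paths through both = C(14, 7)·C(11, 2)·C(8, 4) = 13213200. Avoid both = 573166440 − 93117024 − 143008250 + 13213200 = 350254366.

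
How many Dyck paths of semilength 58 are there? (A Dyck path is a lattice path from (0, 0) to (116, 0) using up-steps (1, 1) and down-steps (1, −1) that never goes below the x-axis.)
C_58 = 104088460289122304033498318812080

These Dyck paths are counted by the Catalan number C_n = (1/(n + 1)) · C(2n, n). For n = 58: C_58 = (1/59) · C(116, 58) = 6141219157058215937976400809912720/59 = 104088460289122304033498318812080.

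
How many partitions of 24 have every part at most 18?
p(24, parts ≤ 18) = 1556

Use the recurrence p(n, m) = p(n, m−1) + p(n−m, m): either the largest part is < m (count p(n, m−1)) or the largest part is exactly m (remove one copy of m, count p(n−m, m)). With p(0, ·) = 1 this gives p(24, parts ≤ 18) = 1556. (By conjugating Young diagrams, this also counts partitions of 24 into at most 18 parts.)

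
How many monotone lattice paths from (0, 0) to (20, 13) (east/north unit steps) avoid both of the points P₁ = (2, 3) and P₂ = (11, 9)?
Number of paths = 357629690

Inclusion–exclusion. Total paths: C(33, 20) = 573166440. Through P₁: C(5, 2)·C(28, 18) = 131231100. Through P₂: C(20, 11)·C(13, 9) = 120091400. Since P₁ is strictly southwest of P₂, a monotone path through both must visit P₁ then P₂; paths through both = C(5, 2)·C(15, 9)·C(13, 9) = 35785750. Avoid both = 573166440 − 131231100 − 120091400 + 35785750 = 357629690.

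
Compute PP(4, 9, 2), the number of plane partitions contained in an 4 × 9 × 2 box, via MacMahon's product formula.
PP(4, 9, 2) = 143143

Evaluate the triple product over i = 1..4, j = 1..9, k = 1..2. The factors are (2/1) · (3/2) · (3/2) · (4/3) · (4/3) · (5/4) · (5/4) · (6/5) · … (72 factors total). The numerators and denominators telescope so the product is an integer; carrying out the multiplication exactly gives PP(4, 9, 2) = 143143.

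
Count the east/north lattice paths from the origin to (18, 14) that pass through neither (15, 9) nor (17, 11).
Number of paths = 343698752

Inclusion–exclusion. Total paths: C(32, 18) = 471435600. Through P₁: C(24, 15)·C(8, 3) = 73220224. Through P₂: C(28, 17)·C(4, 1) = 85896720. Since P₁ is strictly southwest of P₂, a monotone path through both must visit P₁ then P₂; paths through both = C(24, 15)·C(4, 2)·C(4, 1) = 31380096. Avoid both = 471435600 − 73220224 − 85896720 + 31380096 = 343698752.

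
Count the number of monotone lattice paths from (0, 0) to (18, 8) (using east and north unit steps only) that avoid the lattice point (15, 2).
Number of paths = 1550851

Total paths from (0, 0) to (18, 8): C(26, 18) = 1562275. Paths through (15, 2): (paths (0, 0) → (15, 2)) × (paths (15, 2) → (18, 8)) = C(17, 15) · C(9, 3) = 136 · 84 = 11424. Avoidance count = 1562275 − 11424 = 1550851.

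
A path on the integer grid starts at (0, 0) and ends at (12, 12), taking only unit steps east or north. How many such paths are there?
Number of paths = 2704156

A monotone lattice path from (0, 0) to (12, 12) consists of 12 east steps and 12 north steps in some order, so it is determined by which 12 of the 24 steps are east. The count is C(24, 12) = 2704156.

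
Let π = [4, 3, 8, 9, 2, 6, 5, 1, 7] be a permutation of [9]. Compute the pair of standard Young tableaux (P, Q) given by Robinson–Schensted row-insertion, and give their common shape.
P = [1, 5, 7] / [2, 6, 9] / [3, 8] / [4];  Q = [1, 3, 4] / [2, 6, 9] / [5, 7] / [8];  common shape = (3, 3, 2, 1)

Row-insert the values π_1, π_2, … into P one at a time, bumping the leftmost entry strictly greater than the inserted value down to the next row. The recording tableau Q records, in position (i, j), the step at which that cell was added to P.
  Insert 4 (step 1): P = [4];  Q = [1]
  Insert 3 (step 2): P = [3] / [4];  Q = [1] / [2]
  Insert 8 (step 3): P = [3, 8] / [4];  Q = [1, 3] / [2]
  Insert 9 (step 4): P = [3, 8, 9] / [4];  Q = [1, 3, 4] / [2]
  Insert 2 (step 5): P = [2, 8, 9] / [3] / [4];  Q = [1, 3, 4] / [2] / [5]
  Insert 6 (step 6): P = [2, 6, 9] / [3, 8] / [4];  Q = [1, 3, 4] / [2, 6] / [5]
  Insert 5 (step 7): P = [2, 5, 9] / [3, 6] / [4, 8];  Q = [1, 3, 4] / [2, 6] / [5, 7]
  Insert 1 (step 8): P = [1, 5, 9] / [2, 6] / [3, 8] / [4];  Q = [1, 3, 4] / [2, 6] / [5, 7] / [8]
  Insert 7 (step 9): P = [1, 5, 7] / [2, 6, 9] / [3, 8] / [4];  Q = [1, 3, 4] / [2, 6, 9] / [5, 7] / [8]
Final shape: (3, 3, 2, 1).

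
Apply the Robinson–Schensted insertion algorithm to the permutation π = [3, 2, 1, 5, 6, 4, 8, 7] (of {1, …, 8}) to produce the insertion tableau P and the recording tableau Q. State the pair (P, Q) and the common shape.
P = [1, 4, 6, 7] / [2, 5, 8] / [3];  Q = [1, 4, 5, 7] / [2, 6, 8] / [3];  common shape = (4, 3, 1)

Row-insert the values π_1, π_2, … into P one at a time, bumping the leftmost entry strictly greater than the inserted value down to the next row. The recording tableau Q records, in position (i, j), the step at which that cell was added to P.
  Insert 3 (step 1): P = [3];  Q = [1]
  Insert 2 (step 2): P = [2] / [3];  Q = [1] / [2]
  Insert 1 (step 3): P = [1] / [2] / [3];  Q = [1] / [2] / [3]
  Insert 5 (step 4): P = [1, 5] / [2] / [3];  Q = [1, 4] / [2] / [3]
  Insert 6 (step 5): P = [1, 5, 6] / [2] / [3];  Q = [1, 4, 5] / [2] / [3]
  Insert 4 (step 6): P = [1, 4, 6] / [2, 5] / [3];  Q = [1, 4, 5] / [2, 6] / [3]
  Insert 8 (step 7): P = [1, 4, 6, 8] / [2, 5] / [3];  Q = [1, 4, 5, 7] / [2, 6] / [3]
  Insert 7 (step 8): P = [1, 4, 6, 7] / [2, 5, 8] / [3];  Q = [1, 4, 5, 7] / [2, 6, 8] / [3]
Final shape: (4, 3, 1).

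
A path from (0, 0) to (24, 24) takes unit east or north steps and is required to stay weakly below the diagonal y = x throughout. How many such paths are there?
Number of paths = 1289904147324

By the reflection principle (André's argument), the number of monotone paths to (24, 24) with n ≤ m that never go above y = x is C(48, 24) − C(48, 25) = 32247603683100 − 30957699535776 = 1289904147324.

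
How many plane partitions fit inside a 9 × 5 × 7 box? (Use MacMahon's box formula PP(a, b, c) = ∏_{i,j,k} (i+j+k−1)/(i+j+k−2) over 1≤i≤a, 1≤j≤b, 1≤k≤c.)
PP(9, 5, 7) = 2424984388825856

Evaluate the triple product over i = 1..9, j = 1..5, k = 1..7. The factors are (2/1) · (3/2) · (4/3) · (5/4) · (6/5) · (7/6) · (8/7) · (3/2) · … (315 factors total). The numerators and denominators telescope so the product is an integer; carrying out the multiplication exactly gives PP(9, 5, 7) = 2424984388825856.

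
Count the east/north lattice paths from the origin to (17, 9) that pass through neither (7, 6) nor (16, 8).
Number of paths = 1351592

Inclusion–exclusion. Total paths: C(26, 17) = 3124550. Through P₁: C(13, 7)·C(13, 10) = 490776. Through P₂: C(24, 16)·C(2, 1) = 1470942. Since P₁ is strictly southwest of P₂, a monotone path through both must visit P₁ then P₂; paths through both = C(13, 7)·C(11, 9)·C(2, 1) = 188760. Avoid both = 3124550 − 490776 − 1470942 + 188760 = 1351592.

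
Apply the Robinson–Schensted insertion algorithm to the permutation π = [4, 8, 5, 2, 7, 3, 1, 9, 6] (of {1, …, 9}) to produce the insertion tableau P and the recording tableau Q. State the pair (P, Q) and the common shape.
P = [1, 3, 6, 9] / [2, 5, 7] / [4] / [8];  Q = [1, 2, 5, 8] / [3, 6, 9] / [4] / [7];  common shape = (4, 3, 1, 1)

Row-insert the values π_1, π_2, … into P one at a time, bumping the leftmost entry strictly greater than the inserted value down to the next row. The recording tableau Q records, in position (i, j), the step at which that cell was added to P.
  Insert 4 (step 1): P = [4];  Q = [1]
  Insert 8 (step 2): P = [4, 8];  Q = [1, 2]
  Insert 5 (step 3): P = [4, 5] / [8];  Q = [1, 2] / [3]
  Insert 2 (step 4): P = [2, 5] / [4] / [8];  Q = [1, 2] / [3] / [4]
  Insert 7 (step 5): P = [2, 5, 7] / [4] / [8];  Q = [1, 2, 5] / [3] / [4]
  Insert 3 (step 6): P = [2, 3, 7] / [4, 5] / [8];  Q = [1, 2, 5] / [3, 6] / [4]
  Insert 1 (step 7): P = [1, 3, 7] / [2, 5] / [4] / [8];  Q = [1, 2, 5] / [3, 6] / [4] / [7]
  Insert 9 (step 8): P = [1, 3, 7, 9] / [2, 5] / [4] / [8];  Q = [1, 2, 5, 8] / [3, 6] / [4] / [7]
  Insert 6 (step 9): P = [1, 3, 6, 9] / [2, 5, 7] / [4] / [8];  Q = [1, 2, 5, 8] / [3, 6, 9] / [4] / [7]
Final shape: (4, 3, 1, 1).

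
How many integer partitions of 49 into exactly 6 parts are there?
p(49, 6 parts) = 4935

Partitions of n into exactly k parts are in bijection with partitions of n − k into at most k parts (subtract 1 from each part). So p(49, exactly 6) = p(43, parts ≤ 6). Computing via the recurrence p(m, j) = p(m, j−1) + p(m−j, j) gives 4935.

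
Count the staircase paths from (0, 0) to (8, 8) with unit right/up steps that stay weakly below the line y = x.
C_8 = 1430

These NE paths below the diagonal are counted by the Catalan number C_n = (1/(n + 1)) · C(2n, n). For n = 8: C_8 = (1/9) · C(16, 8) = 12870/9 = 1430.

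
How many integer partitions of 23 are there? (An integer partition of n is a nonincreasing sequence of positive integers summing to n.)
p(23) = 1255

Compute p(n) via the recurrence p(n, m) = p(n, m−1) + p(n−m, m), where p(n, m) counts partitions of n with all parts ≤ m and p(n) = p(n, n). The base cases are p(0, m) = 1 and p(n, 0) = 0 for n > 0. Filling the table yields p(23) = 1255. (Euler's pentagonal recurrence is an alternative.)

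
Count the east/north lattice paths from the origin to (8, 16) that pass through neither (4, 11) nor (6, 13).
Number of paths = 374061

Inclusion–exclusion. Total paths: C(24, 8) = 735471. Through P₁: C(15, 4)·C(9, 4) = 171990. Through P₂: C(19, 6)·C(5, 2) = 271320. Since P₁ is strictly southwest of P₂, a monotone path through both must visit P₁ then P₂; paths through both = C(15, 4)·C(4, 2)·C(5, 2) = 81900. Avoid both = 735471 − 171990 − 271320 + 81900 = 374061.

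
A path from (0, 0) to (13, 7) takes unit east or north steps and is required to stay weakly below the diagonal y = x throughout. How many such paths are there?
Number of paths = 38760

By the reflection principle (André's argument), the number of monotone paths to (13, 7) with n ≤ m that never go above y = x is C(20, 13) − C(20, 14) = 77520 − 38760 = 38760.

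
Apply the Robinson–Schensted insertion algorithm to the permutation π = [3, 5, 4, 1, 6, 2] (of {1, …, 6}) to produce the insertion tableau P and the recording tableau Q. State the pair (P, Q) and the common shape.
P = [1, 2, 6] / [3, 4] / [5];  Q = [1, 2, 5] / [3, 6] / [4];  common shape = (3, 2, 1)

Row-insert the values π_1, π_2, … into P one at a time, bumping the leftmost entry strictly greater than the inserted value down to the next row. The recording tableau Q records, in position (i, j), the step at which that cell was added to P.
  Insert 3 (step 1): P = [3];  Q = [1]
  Insert 5 (step 2): P = [3, 5];  Q = [1, 2]
  Insert 4 (step 3): P = [3, 4] / [5];  Q = [1, 2] / [3]
  Insert 1 (step 4): P = [1, 4] / [3] / [5];  Q = [1, 2] / [3] / [4]
  Insert 6 (step 5): P = [1, 4, 6] / [3] / [5];  Q = [1, 2, 5] / [3] / [4]
  Insert 2 (step 6): P = [1, 2, 6] / [3, 4] / [5];  Q = [1, 2, 5] / [3, 6] / [4]
Final shape: (3, 2, 1).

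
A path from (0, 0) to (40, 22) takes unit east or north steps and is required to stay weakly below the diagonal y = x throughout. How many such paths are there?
Number of paths = 15902099171057505

By the reflection principle (André's argument), the number of monotone paths to (40, 22) with n ≤ m that never go above y = x is C(62, 40) − C(62, 41) = 34315056105966195 − 18412956934908690 = 15902099171057505.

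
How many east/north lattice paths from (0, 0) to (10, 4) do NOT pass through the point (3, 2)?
Number of paths = 641

Total paths from (0, 0) to (10, 4): C(14, 10) = 1001. Paths through (3, 2): (paths (0, 0) → (3, 2)) × (paths (3, 2) → (10, 4)) = C(5, 3) · C(9, 7) = 10 · 36 = 360. Avoidance count = 1001 − 360 = 641.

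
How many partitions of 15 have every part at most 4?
p(15, parts ≤ 4) = 54

Partitions of 15 with all parts ≤ 4: 4+4+4+3, 4+4+4+2+1, 4+4+4+1+1+1, 4+4+3+3+1, 4+4+3+2+2, 4+4+3+2+1+1, 4+4+3+1+1+1+1, 4+4+2+2+2+1, 4+4+2+2+1+1+1, 4+4+2+1+1+1+1+1, 4+4+1+1+1+1+1+1+1, 4+3+3+3+2, 4+3+3+3+1+1, 4+3+3+2+2+1, 4+3+3+2+1+1+1, 4+3+3+1+1+1+1+1, 4+3+2+2+2+2, 4+3+2+2+2+1+1, 4+3+2+2+1+1+1+1, 4+3+2+1+1+1+1+1+1, 4+3+1+1+1+1+1+1+1+1, 4+2+2+2+2+2+1, 4+2+2+2+2+1+1+1, 4+2+2+2+1+1+1+1+1, 4+2+2+1+1+1+1+1+1+1, 4+2+1+1+1+1+1+1+1+1+1, 4+1+1+1+1+1+1+1+1+1+1+1, 3+3+3+3+3, 3+3+3+3+2+1, 3+3+3+3+1+1+1, … (54 total). Count = 54.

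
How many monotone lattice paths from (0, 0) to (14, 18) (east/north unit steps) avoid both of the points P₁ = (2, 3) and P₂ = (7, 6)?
Number of paths = 239348472

Inclusion–exclusion. Total paths: C(32, 14) = 471435600. Through P₁: C(5, 2)·C(27, 12) = 173838600. Through P₂: C(13, 7)·C(19, 7) = 86465808. Since P₁ is strictly southwest of P₂, a monotone path through both must visit P₁ then P₂; paths through both = C(5, 2)·C(8, 5)·C(19, 7) = 28217280. Avoid both = 471435600 − 173838600 − 86465808 + 28217280 = 239348472.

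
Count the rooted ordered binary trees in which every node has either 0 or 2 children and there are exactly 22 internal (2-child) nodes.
C_22 = 91482563640

These full binary trees are counted by the Catalan number C_n = (1/(n + 1)) · C(2n, n). For n = 22: C_22 = (1/23) · C(44, 22) = 2104098963720/23 = 91482563640.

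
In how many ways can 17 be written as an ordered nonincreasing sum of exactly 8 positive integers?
p(17, 8 parts) = 29

Partitions of n into exactly k parts are in bijection with partitions of n − k into at most k parts (subtract 1 from each part). So p(17, exactly 8) = p(9, parts ≤ 8). Computing via the recurrence p(m, j) = p(m, j−1) + p(m−j, j) gives 29.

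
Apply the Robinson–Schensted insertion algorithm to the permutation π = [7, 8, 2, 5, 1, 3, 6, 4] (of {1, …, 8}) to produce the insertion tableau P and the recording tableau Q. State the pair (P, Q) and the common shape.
P = [1, 3, 4] / [2, 5, 6] / [7, 8];  Q = [1, 2, 7] / [3, 4, 8] / [5, 6];  common shape = (3, 3, 2)

Row-insert the values π_1, π_2, … into P one at a time, bumping the leftmost entry strictly greater than the inserted value down to the next row. The recording tableau Q records, in position (i, j), the step at which that cell was added to P.
  Insert 7 (step 1): P = [7];  Q = [1]
  Insert 8 (step 2): P = [7, 8];  Q = [1, 2]
  Insert 2 (step 3): P = [2, 8] / [7];  Q = [1, 2] / [3]
  Insert 5 (step 4): P = [2, 5] / [7, 8];  Q = [1, 2] / [3, 4]
  Insert 1 (step 5): P = [1, 5] / [2, 8] / [7];  Q = [1, 2] / [3, 4] / [5]
  Insert 3 (step 6): P = [1, 3] / [2, 5] / [7, 8];  Q = [1, 2] / [3, 4] / [5, 6]
  Insert 6 (step 7): P = [1, 3, 6] / [2, 5] / [7, 8];  Q = [1, 2, 7] / [3, 4] / [5, 6]
  Insert 4 (step 8): P = [1, 3, 4] / [2, 5, 6] / [7, 8];  Q = [1, 2, 7] / [3, 4, 8] / [5, 6]
Final shape: (3, 3, 2).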